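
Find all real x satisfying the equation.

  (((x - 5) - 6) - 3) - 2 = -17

Step 1. [(((x - 5) - 6) - 3) - 2 = -17] 2 comes off first (add 2). So sub: ((x - 5) - 6) - 3 = -15.
Step 2. [((x - 5) - 6) - 3 = -15] 3 comes off first (add 3) ⇒ sub: (x - 5) - 6 = -12.
Step 3. [(x - 5) - 6 = -12] 6 comes off first (add 6) ⇒ sub: x - 5 = -6.
Step 4. [x - 5 = -6] the outer -5 inverts by adding 5 ⇒ sub: x = -1.

Answer: x ∈ {-1}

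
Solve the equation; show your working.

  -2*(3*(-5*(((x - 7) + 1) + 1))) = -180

Step 1. [-2*(3*(-5*(((x - 7) + 1) + 1))) = -180] leading coefficient -2: divide by -2. So div: 3*(-5*(((x - 7) + 1) + 1)) = 90.
Step 2. [3*(-5*(((x - 7) + 1) + 1)) = 90] LHS = 3·(…); ÷3 both sides ⇒ div: -5*(((x - 7) + 1) + 1) = 30.
Step 3. [-5*(((x - 7) + 1) + 1) = 30] -5·(inner) — divide through by -5, so div: ((x - 7) + 1) + 1 = -6.
Step 4. [((x - 7) + 1) + 1 = -6] the outer +1 inverts by subtracting 1. So sub: (x - 7) + 1 = -7.
Step 5. [(x - 7) + 1 = -7] the outer +1 inverts by subtracting 1, so sub: x - 7 = -8.
Step 6. [x - 7 = -8] the outer -7 inverts by adding 7. So sub: x = -1.

Answer: x ∈ {-1}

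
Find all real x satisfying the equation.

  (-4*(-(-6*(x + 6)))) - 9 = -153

Step 1. [(-4*(-(-6*(x + 6)))) - 9 = -153] -9 is outermost — add 9 both sides, so sub: -4*(-(-6*(x + 6))) = -144.
Step 2. [-4*(-(-6*(x + 6))) = -144] LHS = -4·(…); ÷-4 both sides ⇒ div: -(-6*(x + 6)) = 36.
Step 3. [-(-6*(x + 6)) = 36] flip signs both sides ⇒ neg: -6*(x + 6) = -36.
Step 4. [-6*(x + 6) = -36] -6 out front; divide by -6. So div: x + 6 = 6.
Step 5. [x + 6 = 6] subtract 6: x sits inside (… + 6), so sub: x = 0.

Answer: x ∈ {0}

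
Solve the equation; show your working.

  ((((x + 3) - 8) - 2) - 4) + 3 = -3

Step 1. [((((x + 3) - 8) - 2) - 4) + 3 = -3] 3 comes off first (subtract 3) ⇒ sub: (((x + 3) - 8) - 2) - 4 = -6.
Step 2. [(((x + 3) - 8) - 2) - 4 = -6] the outer -4 inverts by adding 4. So sub: ((x + 3) - 8) - 2 = -2.
Step 3. [((x + 3) - 8) - 2 = -2] -2 is outermost — add 2 both sides. So sub: (x + 3) - 8 = 0.
Step 4. [(x + 3) - 8 = 0] add 8: x sits inside (… - 8) ⇒ sub: x + 3 = 8.
Step 5. [x + 3 = 8] 3 comes off first (subtract 3). So sub: x = 5.

Answer: x ∈ {5}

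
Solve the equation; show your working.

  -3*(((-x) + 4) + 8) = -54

Step 1. [-3*(((-x) + 4) + 8) = -54] -3 out front; divide by -3 ⇒ div: ((-x) + 4) + 8 = 18.
Step 2. [((-x) + 4) + 8 = 18] the outer +8 inverts by subtracting 8. So sub: (-x) + 4 = 10.
Step 3. [(-x) + 4 = 10] the outer +4 inverts by subtracting 4, so sub: -x = 6.
Step 4. [-x = 6] LHS negated; negate both sides, so neg: x = -6.

Answer: x ∈ {-6}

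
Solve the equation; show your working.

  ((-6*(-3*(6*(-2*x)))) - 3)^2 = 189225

Step 1. [((-6*(-3*(6*(-2*x)))) - 3)^2 = 189225] LHS squared, RHS 189225 ≥ 0: apply √ (±), so sqrt: (-6*(-3*(6*(-2*x)))) - 3 = 435 or -435.
Step 2. [(-6*(-3*(6*(-2*x)))) - 3 = 435 or -435] peel the -3: add 3 from each side. So sub: -6*(-3*(6*(-2*x))) = 438 or -432.
Step 3. [-6*(-3*(6*(-2*x))) = 438 or -432] leading coefficient -6: divide by -6 ⇒ div: -3*(6*(-2*x)) = -73 or 72.
Step 4. [-3*(6*(-2*x)) = -73 or 72] divide by the outer -3. So div: 6*(-2*x) = 73/3 or -24.
Step 5. [6*(-2*x) = 73/3 or -24] divide by the outer 6, so div: -2*x = 73/18 or -4.
Step 6. [-2*x = 73/18 or -4] LHS = -2·(…); ÷-2 both sides ⇒ div: x = -73/36 or 2.

Answer: x ∈ {-73/36, 2}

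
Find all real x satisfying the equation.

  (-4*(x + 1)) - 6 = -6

Step 1. [(-4*(x + 1)) - 6 = -6] add 6: x sits inside (… - 6). So sub: -4*(x + 1) = 0.
Step 2. [-4*(x + 1) = 0] -4 out front; divide by -4. So div: x + 1 = 0.
Step 3. [x + 1 = 0] peel the +1: subtract 1 from each side ⇒ sub: x = -1.

Answer: x ∈ {-1}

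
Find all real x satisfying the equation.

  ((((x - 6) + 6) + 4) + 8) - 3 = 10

Step 1. [((((x - 6) + 6) + 4) + 8) - 3 = 10] -3 is outermost — add 3 both sides ⇒ sub: (((x - 6) + 6) + 4) + 8 = 13.
Step 2. [(((x - 6) + 6) + 4) + 8 = 13] peel the +8: subtract 8 from each side ⇒ sub: ((x - 6) + 6) + 4 = 5.
Step 3. [((x - 6) + 6) + 4 = 5] the outer +4 inverts by subtracting 4, so sub: (x - 6) + 6 = 1.
Step 4. [(x - 6) + 6 = 1] 6 comes off first (subtract 6). So sub: x - 6 = -5.
Step 5. [x - 6 = -5] peel the -6: add 6 from each side. So sub: x = 1.

Answer: x ∈ {1}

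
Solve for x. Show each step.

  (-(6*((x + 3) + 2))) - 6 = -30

Step 1. [(-(6*((x + 3) + 2))) - 6 = -30] add 6: x sits inside (… - 6). So sub: -(6*((x + 3) + 2)) = -24.
Step 2. [-(6*((x + 3) + 2)) = -24] leading − — multiply by −1, so neg: 6*((x + 3) + 2) = 24.
Step 3. [6*((x + 3) + 2) = 24] divide by the outer 6 ⇒ div: (x + 3) + 2 = 4.
Step 4. [(x + 3) + 2 = 4] +2 is outermost — subtract 2 both sides, so sub: x + 3 = 2.
Step 5. [x + 3 = 2] 3 comes off first (subtract 3), so sub: x = -1.

Answer: x ∈ {-1}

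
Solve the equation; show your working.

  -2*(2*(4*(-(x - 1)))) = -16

Step 1. [-2*(2*(4*(-(x - 1)))) = -16] -2 out front; divide by -2, so div: 2*(4*(-(x - 1))) = 8.
Step 2. [2*(4*(-(x - 1))) = 8] divide by the outer 2. So div: 4*(-(x - 1)) = 4.
Step 3. [4*(-(x - 1)) = 4] 4·(inner) — divide through by 4 ⇒ div: -(x - 1) = 1.
Step 4. [-(x - 1) = 1] leading − — multiply by −1, so neg: x - 1 = -1.
Step 5. [x - 1 = -1] the outer -1 inverts by adding 1, so sub: x = 0.

Answer: x ∈ {0}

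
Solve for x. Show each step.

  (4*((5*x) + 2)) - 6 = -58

Step 1. [(4*((5*x) + 2)) - 6 = -58] add 6: x sits inside (… - 6). So sub: 4*((5*x) + 2) = -52.
Step 2. [4*((5*x) + 2) = -52] leading coefficient 4: divide by 4. So div: (5*x) + 2 = -13.
Step 3. [(5*x) + 2 = -13] peel the +2: subtract 2 from each side, so sub: 5*x = -15.
Step 4. [5*x = -15] 5·(inner) — divide through by 5 ⇒ div: x = -3.

Answer: x ∈ {-3}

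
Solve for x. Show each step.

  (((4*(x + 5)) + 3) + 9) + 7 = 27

Step 1. [(((4*(x + 5)) + 3) + 9) + 7 = 27] the outer +7 inverts by subtracting 7 ⇒ sub: ((4*(x + 5)) + 3) + 9 = 20.
Step 2. [((4*(x + 5)) + 3) + 9 = 20] subtract 9: x sits inside (… + 9) ⇒ sub: (4*(x + 5)) + 3 = 11.
Step 3. [(4*(x + 5)) + 3 = 11] the outer +3 inverts by subtracting 3. So sub: 4*(x + 5) = 8.
Step 4. [4*(x + 5) = 8] 4 out front; divide by 4. So div: x + 5 = 2.
Step 5. [x + 5 = 2] subtract 5: x sits inside (… + 5) ⇒ sub: x = -3.

Answer: x ∈ {-3}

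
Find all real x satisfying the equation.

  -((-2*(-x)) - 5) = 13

Step 1. [-((-2*(-x)) - 5) = 13] LHS negated; negate both sides, so neg: (-2*(-x)) - 5 = -13.
Step 2. [(-2*(-x)) - 5 = -13] peel the -5: add 5 from each side. So sub: -2*(-x) = -8.
Step 3. [-2*(-x) = -8] LHS = -2·(…); ÷-2 both sides, so div: -x = 4.
Step 4. [-x = 4] leading − — multiply by −1 ⇒ neg: x = -4.

Answer: x ∈ {-4}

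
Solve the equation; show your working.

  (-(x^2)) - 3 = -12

Step 1. [(-(x^2)) - 3 = -12] 3 comes off first (add 3) ⇒ sub: -(x^2) = -9.
Step 2. [-(x^2) = -9] flip signs both sides. So neg: x^2 = 9.
Step 3. [x^2 = 9] LHS squared, RHS 9 ≥ 0: apply √ (±), so sqrt: x = 3 or -3.

Answer: x ∈ {-3, 3}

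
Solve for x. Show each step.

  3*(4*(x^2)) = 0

Step 1. [3*(4*(x^2)) = 0] 3 out front; divide by 3 ⇒ div: 4*(x^2) = 0.
Step 2. [4*(x^2) = 0] divide by the outer 4, so div: x^2 = 0.
Step 3. [x^2 = 0] LHS squared, RHS 0 ≥ 0: apply √ (±), so sqrt: x = 0.

Answer: x ∈ {0}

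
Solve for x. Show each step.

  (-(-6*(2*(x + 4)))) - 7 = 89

Step 1. [(-(-6*(2*(x + 4)))) - 7 = 89] peel the -7: add 7 from each side, so sub: -(-6*(2*(x + 4))) = 96.
Step 2. [-(-6*(2*(x + 4))) = 96] flip signs both sides. So neg: -6*(2*(x + 4)) = -96.
Step 3. [-6*(2*(x + 4)) = -96] divide by the outer -6. So div: 2*(x + 4) = 16.
Step 4. [2*(x + 4) = 16] leading coefficient 2: divide by 2, so div: x + 4 = 8.
Step 5. [x + 4 = 8] peel the +4: subtract 4 from each side. So sub: x = 4.

Answer: x ∈ {4}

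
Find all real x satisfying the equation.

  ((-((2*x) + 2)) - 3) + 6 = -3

Step 1. [((-((2*x) + 2)) - 3) + 6 = -3] peel the +6: subtract 6 from each side, so sub: (-((2*x) + 2)) - 3 = -9.
Step 2. [(-((2*x) + 2)) - 3 = -9] peel the -3: add 3 from each side ⇒ sub: -((2*x) + 2) = -6.
Step 3. [-((2*x) + 2) = -6] LHS negated; negate both sides. So neg: (2*x) + 2 = 6.
Step 4. [(2*x) + 2 = 6] 2 divides every term; factor it out, so factor: x + 1 = 3.
Step 5. [x + 1 = 3] peel the +1: subtract 1 from each side, so sub: x = 2.

Answer: x ∈ {2}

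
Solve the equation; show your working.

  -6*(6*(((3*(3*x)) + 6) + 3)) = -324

Step 1. [-6*(6*(((3*(3*x)) + 6) + 3)) = -324] divide by the outer -6. So div: 6*(((3*(3*x)) + 6) + 3) = 54.
Step 2. [6*(((3*(3*x)) + 6) + 3) = 54] leading coefficient 6: divide by 6, so div: ((3*(3*x)) + 6) + 3 = 9.
Step 3. [((3*(3*x)) + 6) + 3 = 9] +3 is outermost — subtract 3 both sides ⇒ sub: (3*(3*x)) + 6 = 6.
Step 4. [(3*(3*x)) + 6 = 6] +6 is outermost — subtract 6 both sides ⇒ sub: 3*(3*x) = 0.
Step 5. [3*(3*x) = 0] leading coefficient 3: divide by 3 ⇒ div: 3*x = 0.
Step 6. [3*x = 0] 3 out front; divide by 3 ⇒ div: x = 0.

Answer: x ∈ {0}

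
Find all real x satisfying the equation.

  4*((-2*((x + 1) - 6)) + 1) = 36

Step 1. [4*((-2*((x + 1) - 6)) + 1) = 36] LHS = 4·(…); ÷4 both sides. So div: (-2*((x + 1) - 6)) + 1 = 9.
Step 2. [(-2*((x + 1) - 6)) + 1 = 9] 1 comes off first (subtract 1), so sub: -2*((x + 1) - 6) = 8.
Step 3. [-2*((x + 1) - 6) = 8] -2 out front; divide by -2. So div: (x + 1) - 6 = -4.
Step 4. [(x + 1) - 6 = -4] 6 comes off first (add 6). So sub: x + 1 = 2.
Step 5. [x + 1 = 2] subtract 1: x sits inside (… + 1) ⇒ sub: x = 1.

Answer: x ∈ {1}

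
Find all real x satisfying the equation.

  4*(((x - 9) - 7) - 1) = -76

Step 1. [4*(((x - 9) - 7) - 1) = -76] 4·(inner) — divide through by 4, so div: ((x - 9) - 7) - 1 = -19.
Step 2. [((x - 9) - 7) - 1 = -19] add 1: x sits inside (… - 1), so sub: (x - 9) - 7 = -18.
Step 3. [(x - 9) - 7 = -18] 7 comes off first (add 7). So sub: x - 9 = -11.
Step 4. [x - 9 = -11] add 9: x sits inside (… - 9) ⇒ sub: x = -2.

Answer: x ∈ {-2}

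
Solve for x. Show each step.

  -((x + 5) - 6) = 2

Step 1. [-((x + 5) - 6) = 2] flip signs both sides ⇒ neg: (x + 5) - 6 = -2.
Step 2. [(x + 5) - 6 = -2] the outer -6 inverts by adding 6, so sub: x + 5 = 4.
Step 3. [x + 5 = 4] the outer +5 inverts by subtracting 5 ⇒ sub: x = -1.

Answer: x ∈ {-1}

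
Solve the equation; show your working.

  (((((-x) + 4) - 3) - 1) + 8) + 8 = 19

Step 1. [(((((-x) + 4) - 3) - 1) + 8) + 8 = 19] the outer +8 inverts by subtracting 8. So sub: ((((-x) + 4) - 3) - 1) + 8 = 11.
Step 2. [((((-x) + 4) - 3) - 1) + 8 = 11] +8 is outermost — subtract 8 both sides. So sub: (((-x) + 4) - 3) - 1 = 3.
Step 3. [(((-x) + 4) - 3) - 1 = 3] 1 comes off first (add 1), so sub: ((-x) + 4) - 3 = 4.
Step 4. [((-x) + 4) - 3 = 4] add 3: x sits inside (… - 3). So sub: (-x) + 4 = 7.
Step 5. [(-x) + 4 = 7] peel the +4: subtract 4 from each side ⇒ sub: -x = 3.
Step 6. [-x = 3] flip signs both sides. So neg: x = -3.

Answer: x ∈ {-3}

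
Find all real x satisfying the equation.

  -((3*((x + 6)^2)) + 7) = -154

Step 1. [-((3*((x + 6)^2)) + 7) = -154] LHS negated; negate both sides ⇒ neg: (3*((x + 6)^2)) + 7 = 154.
Step 2. [(3*((x + 6)^2)) + 7 = 154] 7 comes off first (subtract 7), so sub: 3*((x + 6)^2) = 147.
Step 3. [3*((x + 6)^2) = 147] divide by the outer 3, so div: (x + 6)^2 = 49.
Step 4. [(x + 6)^2 = 49] √ both sides: 49 ≥ 0 gives two branches, so sqrt: x + 6 = 7 or -7.
Step 5. [x + 6 = 7 or -7] the outer +6 inverts by subtracting 6, so sub: x = 1 or -13.

Answer: x ∈ {-13, 1}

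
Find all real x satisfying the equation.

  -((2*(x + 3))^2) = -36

Step 1. [-((2*(x + 3))^2) = -36] flip signs both sides, so neg: (2*(x + 3))^2 = 36.
Step 2. [(2*(x + 3))^2 = 36] 36 ≥ 0, LHS is (·)² — take ±√ ⇒ sqrt: 2*(x + 3) = 6 or -6.
Step 3. [2*(x + 3) = 6 or -6] 2 out front; divide by 2. So div: x + 3 = 3 or -3.
Step 4. [x + 3 = 3 or -3] subtract 3: x sits inside (… + 3) ⇒ sub: x = 0 or -6.

Answer: x ∈ {-6, 0}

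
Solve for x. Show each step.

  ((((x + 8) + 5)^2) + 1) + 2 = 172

Step 1. [((((x + 8) + 5)^2) + 1) + 2 = 172] 2 comes off first (subtract 2), so sub: (((x + 8) + 5)^2) + 1 = 170.
Step 2. [(((x + 8) + 5)^2) + 1 = 170] 1 comes off first (subtract 1) ⇒ sub: ((x + 8) + 5)^2 = 169.
Step 3. [((x + 8) + 5)^2 = 169] 169 ≥ 0, LHS is (·)² — take ±√. So sqrt: (x + 8) + 5 = 13 or -13.
Step 4. [(x + 8) + 5 = 13 or -13] +5 is outermost — subtract 5 both sides. So sub: x + 8 = 8 or -18.
Step 5. [x + 8 = 8 or -18] peel the +8: subtract 8 from each side. So sub: x = 0 or -26.

Answer: x ∈ {-26, 0}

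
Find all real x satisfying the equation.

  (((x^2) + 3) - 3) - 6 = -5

Step 1. [(((x^2) + 3) - 3) - 6 = -5] 6 comes off first (add 6). So sub: ((x^2) + 3) - 3 = 1.
Step 2. [((x^2) + 3) - 3 = 1] 3 comes off first (add 3) ⇒ sub: (x^2) + 3 = 4.
Step 3. [(x^2) + 3 = 4] the outer +3 inverts by subtracting 3 ⇒ sub: x^2 = 1.
Step 4. [x^2 = 1] √ both sides: 1 ≥ 0 gives two branches, so sqrt: x = 1 or -1.

Answer: x ∈ {-1, 1}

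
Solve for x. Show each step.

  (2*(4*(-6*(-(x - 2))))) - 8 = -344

Step 1. [(2*(4*(-6*(-(x - 2))))) - 8 = -344] 2 divides every term; factor it out ⇒ factor: (4*(-6*(-(x - 2)))) - 4 = -172.
Step 2. [(4*(-6*(-(x - 2)))) - 4 = -172] add 4: x sits inside (… - 4), so sub: 4*(-6*(-(x - 2))) = -168.
Step 3. [4*(-6*(-(x - 2))) = -168] LHS = 4·(…); ÷4 both sides ⇒ div: -6*(-(x - 2)) = -42.
Step 4. [-6*(-(x - 2)) = -42] -6·(inner) — divide through by -6. So div: -(x - 2) = 7.
Step 5. [-(x - 2) = 7] LHS negated; negate both sides. So neg: x - 2 = -7.
Step 6. [x - 2 = -7] -2 is outermost — add 2 both sides, so sub: x = -5.

Answer: x ∈ {-5}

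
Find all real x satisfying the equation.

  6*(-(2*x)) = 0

Step 1. [6*(-(2*x)) = 0] 6 out front; divide by 6, so div: -(2*x) = 0.
Step 2. [-(2*x) = 0] LHS negated; negate both sides, so neg: 2*x = 0.
Step 3. [2*x = 0] LHS = 2·(…); ÷2 both sides ⇒ div: x = 0.

Answer: x ∈ {0}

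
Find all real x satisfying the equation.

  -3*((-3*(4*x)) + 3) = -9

Step 1. [-3*((-3*(4*x)) + 3) = -9] LHS = -3·(…); ÷-3 both sides, so div: (-3*(4*x)) + 3 = 3.
Step 2. [(-3*(4*x)) + 3 = 3] the outer +3 inverts by subtracting 3. So sub: -3*(4*x) = 0.
Step 3. [-3*(4*x) = 0] -3 out front; divide by -3 ⇒ div: 4*x = 0.
Step 4. [4*x = 0] 4 out front; divide by 4 ⇒ div: x = 0.

Answer: x ∈ {0}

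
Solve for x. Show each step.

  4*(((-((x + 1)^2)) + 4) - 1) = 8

Step 1. [4*(((-((x + 1)^2)) + 4) - 1) = 8] 4 out front; divide by 4, so div: ((-((x + 1)^2)) + 4) - 1 = 2.
Step 2. [((-((x + 1)^2)) + 4) - 1 = 2] the outer -1 inverts by adding 1 ⇒ sub: (-((x + 1)^2)) + 4 = 3.
Step 3. [(-((x + 1)^2)) + 4 = 3] +4 is outermost — subtract 4 both sides, so sub: -((x + 1)^2) = -1.
Step 4. [-((x + 1)^2) = -1] LHS negated; negate both sides. So neg: (x + 1)^2 = 1.
Step 5. [(x + 1)^2 = 1] 1 ≥ 0, LHS is (·)² — take ±√, so sqrt: x + 1 = 1 or -1.
Step 6. [x + 1 = 1 or -1] subtract 1: x sits inside (… + 1). So sub: x = 0 or -2.

Answer: x ∈ {-2, 0}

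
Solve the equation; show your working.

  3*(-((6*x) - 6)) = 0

Step 1. [3*(-((6*x) - 6)) = 0] leading coefficient 3: divide by 3 ⇒ div: -((6*x) - 6) = 0.
Step 2. [-((6*x) - 6) = 0] flip signs both sides ⇒ neg: (6*x) - 6 = 0.
Step 3. [(6*x) - 6 = 0] peel the -6: add 6 from each side ⇒ sub: 6*x = 6.
Step 4. [6*x = 6] leading coefficient 6: divide by 6, so div: x = 1.

Answer: x ∈ {1}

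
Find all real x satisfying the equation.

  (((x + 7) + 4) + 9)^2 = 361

Step 1. [(((x + 7) + 4) + 9)^2 = 361] √ both sides: 361 ≥ 0 gives two branches. So sqrt: ((x + 7) + 4) + 9 = 19 or -19.
Step 2. [((x + 7) + 4) + 9 = 19 or -19] subtract 9: x sits inside (… + 9), so sub: (x + 7) + 4 = 10 or -28.
Step 3. [(x + 7) + 4 = 10 or -28] the outer +4 inverts by subtracting 4. So sub: x + 7 = 6 or -32.
Step 4. [x + 7 = 6 or -32] the outer +7 inverts by subtracting 7. So sub: x = -1 or -39.

Answer: x ∈ {-39, -1}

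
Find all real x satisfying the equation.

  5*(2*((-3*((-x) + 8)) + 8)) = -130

Step 1. [5*(2*((-3*((-x) + 8)) + 8)) = -130] LHS = 5·(…); ÷5 both sides. So div: 2*((-3*((-x) + 8)) + 8) = -26.
Step 2. [2*((-3*((-x) + 8)) + 8) = -26] 2·(inner) — divide through by 2, so div: (-3*((-x) + 8)) + 8 = -13.
Step 3. [(-3*((-x) + 8)) + 8 = -13] +8 is outermost — subtract 8 both sides, so sub: -3*((-x) + 8) = -21.
Step 4. [-3*((-x) + 8) = -21] leading coefficient -3: divide by -3, so div: (-x) + 8 = 7.
Step 5. [(-x) + 8 = 7] subtract 8: x sits inside (… + 8) ⇒ sub: -x = -1.
Step 6. [-x = -1] flip signs both sides, so neg: x = 1.

Answer: x ∈ {1}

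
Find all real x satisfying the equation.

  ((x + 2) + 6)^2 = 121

Step 1. [((x + 2) + 6)^2 = 121] √ both sides: 121 ≥ 0 gives two branches. So sqrt: (x + 2) + 6 = 11 or -11.
Step 2. [(x + 2) + 6 = 11 or -11] +6 is outermost — subtract 6 both sides, so sub: x + 2 = 5 or -17.
Step 3. [x + 2 = 5 or -17] 2 comes off first (subtract 2). So sub: x = 3 or -19.

Answer: x ∈ {-19, 3}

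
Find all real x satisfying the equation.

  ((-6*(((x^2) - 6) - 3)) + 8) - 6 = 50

Step 1. [((-6*(((x^2) - 6) - 3)) + 8) - 6 = 50] -6 is outermost — add 6 both sides. So sub: (-6*(((x^2) - 6) - 3)) + 8 = 56.
Step 2. [(-6*(((x^2) - 6) - 3)) + 8 = 56] +8 is outermost — subtract 8 both sides, so sub: -6*(((x^2) - 6) - 3) = 48.
Step 3. [-6*(((x^2) - 6) - 3) = 48] divide by the outer -6 ⇒ div: ((x^2) - 6) - 3 = -8.
Step 4. [((x^2) - 6) - 3 = -8] -3 is outermost — add 3 both sides ⇒ sub: (x^2) - 6 = -5.
Step 5. [(x^2) - 6 = -5] the outer -6 inverts by adding 6 ⇒ sub: x^2 = 1.
Step 6. [x^2 = 1] √ both sides: 1 ≥ 0 gives two branches, so sqrt: x = 1 or -1.

Answer: x ∈ {-1, 1}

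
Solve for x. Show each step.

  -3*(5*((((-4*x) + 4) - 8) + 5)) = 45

Step 1. [-3*(5*((((-4*x) + 4) - 8) + 5)) = 45] -3·(inner) — divide through by -3, so div: 5*((((-4*x) + 4) - 8) + 5) = -15.
Step 2. [5*((((-4*x) + 4) - 8) + 5) = -15] leading coefficient 5: divide by 5 ⇒ div: (((-4*x) + 4) - 8) + 5 = -3.
Step 3. [(((-4*x) + 4) - 8) + 5 = -3] 5 comes off first (subtract 5). So sub: ((-4*x) + 4) - 8 = -8.
Step 4. [((-4*x) + 4) - 8 = -8] 8 comes off first (add 8), so sub: (-4*x) + 4 = 0.
Step 5. [(-4*x) + 4 = 0] common factor -4 (LHS and 0) — divide through ⇒ factor: x - 1 = 0.
Step 6. [x - 1 = 0] the outer -1 inverts by adding 1, so sub: x = 1.

Answer: x ∈ {1}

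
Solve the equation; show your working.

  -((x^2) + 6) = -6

Step 1. [-((x^2) + 6) = -6] LHS negated; negate both sides. So neg: (x^2) + 6 = 6.
Step 2. [(x^2) + 6 = 6] subtract 6: x sits inside (… + 6) ⇒ sub: x^2 = 0.
Step 3. [x^2 = 0] LHS squared, RHS 0 ≥ 0: apply √ (±) ⇒ sqrt: x = 0.

Answer: x ∈ {0}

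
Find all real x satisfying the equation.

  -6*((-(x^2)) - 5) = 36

Step 1. [-6*((-(x^2)) - 5) = 36] -6 out front; divide by -6. So div: (-(x^2)) - 5 = -6.
Step 2. [(-(x^2)) - 5 = -6] add 5: x sits inside (… - 5), so sub: -(x^2) = -1.
Step 3. [-(x^2) = -1] leading − — multiply by −1, so neg: x^2 = 1.
Step 4. [x^2 = 1] √ both sides: 1 ≥ 0 gives two branches ⇒ sqrt: x = 1 or -1.

Answer: x ∈ {-1, 1}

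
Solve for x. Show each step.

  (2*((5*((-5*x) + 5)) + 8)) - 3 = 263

Step 1. [(2*((5*((-5*x) + 5)) + 8)) - 3 = 263] the outer -3 inverts by adding 3. So sub: 2*((5*((-5*x) + 5)) + 8) = 266.
Step 2. [2*((5*((-5*x) + 5)) + 8) = 266] 2·(inner) — divide through by 2. So div: (5*((-5*x) + 5)) + 8 = 133.
Step 3. [(5*((-5*x) + 5)) + 8 = 133] subtract 8: x sits inside (… + 8) ⇒ sub: 5*((-5*x) + 5) = 125.
Step 4. [5*((-5*x) + 5) = 125] LHS = 5·(…); ÷5 both sides ⇒ div: (-5*x) + 5 = 25.
Step 5. [(-5*x) + 5 = 25] peel the +5: subtract 5 from each side ⇒ sub: -5*x = 20.
Step 6. [-5*x = 20] divide by the outer -5, so div: x = -4.

Answer: x ∈ {-4}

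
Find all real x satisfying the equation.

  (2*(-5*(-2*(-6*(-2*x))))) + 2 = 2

Step 1. [(2*(-5*(-2*(-6*(-2*x))))) + 2 = 2] common factor 2 (LHS and 2) — divide through. So factor: (-5*(-2*(-6*(-2*x)))) + 1 = 1.
Step 2. [(-5*(-2*(-6*(-2*x)))) + 1 = 1] the outer +1 inverts by subtracting 1. So sub: -5*(-2*(-6*(-2*x))) = 0.
Step 3. [-5*(-2*(-6*(-2*x))) = 0] -5·(inner) — divide through by -5 ⇒ div: -2*(-6*(-2*x)) = 0.
Step 4. [-2*(-6*(-2*x)) = 0] -2·(inner) — divide through by -2, so div: -6*(-2*x) = 0.
Step 5. [-6*(-2*x) = 0] leading coefficient -6: divide by -6 ⇒ div: -2*x = 0.
Step 6. [-2*x = 0] -2 out front; divide by -2. So div: x = 0.

Answer: x ∈ {0}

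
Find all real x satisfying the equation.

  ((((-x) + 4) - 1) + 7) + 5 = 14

Step 1. [((((-x) + 4) - 1) + 7) + 5 = 14] +5 is outermost — subtract 5 both sides ⇒ sub: (((-x) + 4) - 1) + 7 = 9.
Step 2. [(((-x) + 4) - 1) + 7 = 9] subtract 7: x sits inside (… + 7), so sub: ((-x) + 4) - 1 = 2.
Step 3. [((-x) + 4) - 1 = 2] peel the -1: add 1 from each side ⇒ sub: (-x) + 4 = 3.
Step 4. [(-x) + 4 = 3] subtract 4: x sits inside (… + 4). So sub: -x = -1.
Step 5. [-x = -1] flip signs both sides ⇒ neg: x = 1.

Answer: x ∈ {1}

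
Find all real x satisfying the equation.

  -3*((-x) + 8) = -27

Step 1. [-3*((-x) + 8) = -27] -3·(inner) — divide through by -3. So div: (-x) + 8 = 9.
Step 2. [(-x) + 8 = 9] subtract 8: x sits inside (… + 8). So sub: -x = 1.
Step 3. [-x = 1] flip signs both sides, so neg: x = -1.

Answer: x ∈ {-1}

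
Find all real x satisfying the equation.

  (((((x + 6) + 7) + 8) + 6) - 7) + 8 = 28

Step 1. [(((((x + 6) + 7) + 8) + 6) - 7) + 8 = 28] +8 is outermost — subtract 8 both sides, so sub: ((((x + 6) + 7) + 8) + 6) - 7 = 20.
Step 2. [((((x + 6) + 7) + 8) + 6) - 7 = 20] peel the -7: add 7 from each side, so sub: (((x + 6) + 7) + 8) + 6 = 27.
Step 3. [(((x + 6) + 7) + 8) + 6 = 27] peel the +6: subtract 6 from each side ⇒ sub: ((x + 6) + 7) + 8 = 21.
Step 4. [((x + 6) + 7) + 8 = 21] subtract 8: x sits inside (… + 8), so sub: (x + 6) + 7 = 13.
Step 5. [(x + 6) + 7 = 13] 7 comes off first (subtract 7). So sub: x + 6 = 6.
Step 6. [x + 6 = 6] subtract 6: x sits inside (… + 6) ⇒ sub: x = 0.

Answer: x ∈ {0}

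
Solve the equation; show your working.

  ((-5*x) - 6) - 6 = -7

Step 1. [((-5*x) - 6) - 6 = -7] 6 comes off first (add 6) ⇒ sub: (-5*x) - 6 = -1.
Step 2. [(-5*x) - 6 = -1] 6 comes off first (add 6). So sub: -5*x = 5.
Step 3. [-5*x = 5] -5·(inner) — divide through by -5. So div: x = -1.

Answer: x ∈ {-1}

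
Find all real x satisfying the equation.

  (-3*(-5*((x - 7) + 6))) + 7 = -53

Step 1. [(-3*(-5*((x - 7) + 6))) + 7 = -53] peel the +7: subtract 7 from each side. So sub: -3*(-5*((x - 7) + 6)) = -60.
Step 2. [-3*(-5*((x - 7) + 6)) = -60] LHS = -3·(…); ÷-3 both sides, so div: -5*((x - 7) + 6) = 20.
Step 3. [-5*((x - 7) + 6) = 20] leading coefficient -5: divide by -5 ⇒ div: (x - 7) + 6 = -4.
Step 4. [(x - 7) + 6 = -4] 6 comes off first (subtract 6), so sub: x - 7 = -10.
Step 5. [x - 7 = -10] peel the -7: add 7 from each side. So sub: x = -3.

Answer: x ∈ {-3}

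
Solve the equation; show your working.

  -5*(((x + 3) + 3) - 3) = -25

Step 1. [-5*(((x + 3) + 3) - 3) = -25] LHS = -5·(…); ÷-5 both sides ⇒ div: ((x + 3) + 3) - 3 = 5.
Step 2. [((x + 3) + 3) - 3 = 5] the outer -3 inverts by adding 3, so sub: (x + 3) + 3 = 8.
Step 3. [(x + 3) + 3 = 8] 3 comes off first (subtract 3), so sub: x + 3 = 5.
Step 4. [x + 3 = 5] +3 is outermost — subtract 3 both sides, so sub: x = 2.

Answer: x ∈ {2}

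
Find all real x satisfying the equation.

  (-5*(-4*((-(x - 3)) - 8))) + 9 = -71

Step 1. [(-5*(-4*((-(x - 3)) - 8))) + 9 = -71] +9 is outermost — subtract 9 both sides ⇒ sub: -5*(-4*((-(x - 3)) - 8)) = -80.
Step 2. [-5*(-4*((-(x - 3)) - 8)) = -80] leading coefficient -5: divide by -5. So div: -4*((-(x - 3)) - 8) = 16.
Step 3. [-4*((-(x - 3)) - 8) = 16] divide by the outer -4 ⇒ div: (-(x - 3)) - 8 = -4.
Step 4. [(-(x - 3)) - 8 = -4] 8 comes off first (add 8) ⇒ sub: -(x - 3) = 4.
Step 5. [-(x - 3) = 4] leading − — multiply by −1, so neg: x - 3 = -4.
Step 6. [x - 3 = -4] peel the -3: add 3 from each side ⇒ sub: x = -1.

Answer: x ∈ {-1}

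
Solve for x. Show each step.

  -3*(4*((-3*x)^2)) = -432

Step 1. [-3*(4*((-3*x)^2)) = -432] divide by the outer -3. So div: 4*((-3*x)^2) = 144.
Step 2. [4*((-3*x)^2) = 144] leading coefficient 4: divide by 4 ⇒ div: (-3*x)^2 = 36.
Step 3. [(-3*x)^2 = 36] LHS squared, RHS 36 ≥ 0: apply √ (±). So sqrt: -3*x = 6 or -6.
Step 4. [-3*x = 6 or -6] -3·(inner) — divide through by -3, so div: x = -2 or 2.

Answer: x ∈ {-2, 2}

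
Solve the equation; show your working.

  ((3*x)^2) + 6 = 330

Step 1. [((3*x)^2) + 6 = 330] subtract 6: x sits inside (… + 6). So sub: (3*x)^2 = 324.
Step 2. [(3*x)^2 = 324] 324 ≥ 0, LHS is (·)² — take ±√. So sqrt: 3*x = 18 or -18.
Step 3. [3*x = 18 or -18] divide by the outer 3 ⇒ div: x = 6 or -6.

Answer: x ∈ {-6, 6}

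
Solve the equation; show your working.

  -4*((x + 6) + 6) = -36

Step 1. [-4*((x + 6) + 6) = -36] leading coefficient -4: divide by -4 ⇒ div: (x + 6) + 6 = 9.
Step 2. [(x + 6) + 6 = 9] peel the +6: subtract 6 from each side. So sub: x + 6 = 3.
Step 3. [x + 6 = 3] 6 comes off first (subtract 6) ⇒ sub: x = -3.

Answer: x ∈ {-3}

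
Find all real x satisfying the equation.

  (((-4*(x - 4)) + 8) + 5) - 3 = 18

Step 1. [(((-4*(x - 4)) + 8) + 5) - 3 = 18] add 3: x sits inside (… - 3) ⇒ sub: ((-4*(x - 4)) + 8) + 5 = 21.
Step 2. [((-4*(x - 4)) + 8) + 5 = 21] +5 is outermost — subtract 5 both sides ⇒ sub: (-4*(x - 4)) + 8 = 16.
Step 3. [(-4*(x - 4)) + 8 = 16] -4 divides every term; factor it out. So factor: (x - 4) - 2 = -4.
Step 4. [(x - 4) - 2 = -4] peel the -2: add 2 from each side ⇒ sub: x - 4 = -2.
Step 5. [x - 4 = -2] peel the -4: add 4 from each side. So sub: x = 2.

Answer: x ∈ {2}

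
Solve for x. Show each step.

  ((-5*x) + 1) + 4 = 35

Step 1. [((-5*x) + 1) + 4 = 35] +4 is outermost — subtract 4 both sides ⇒ sub: (-5*x) + 1 = 31.
Step 2. [(-5*x) + 1 = 31] 1 comes off first (subtract 1) ⇒ sub: -5*x = 30.
Step 3. [-5*x = 30] -5·(inner) — divide through by -5, so div: x = -6.

Answer: x ∈ {-6}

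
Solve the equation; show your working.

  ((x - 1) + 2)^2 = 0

Step 1. [((x - 1) + 2)^2 = 0] √ both sides: 0 ≥ 0 gives two branches. So sqrt: (x - 1) + 2 = 0.
Step 2. [(x - 1) + 2 = 0] subtract 2: x sits inside (… + 2) ⇒ sub: x - 1 = -2.
Step 3. [x - 1 = -2] peel the -1: add 1 from each side. So sub: x = -1.

Answer: x ∈ {-1}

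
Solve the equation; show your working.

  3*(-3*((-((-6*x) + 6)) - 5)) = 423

Step 1. [3*(-3*((-((-6*x) + 6)) - 5)) = 423] divide by the outer 3 ⇒ div: -3*((-((-6*x) + 6)) - 5) = 141.
Step 2. [-3*((-((-6*x) + 6)) - 5) = 141] -3 out front; divide by -3. So div: (-((-6*x) + 6)) - 5 = -47.
Step 3. [(-((-6*x) + 6)) - 5 = -47] the outer -5 inverts by adding 5. So sub: -((-6*x) + 6) = -42.
Step 4. [-((-6*x) + 6) = -42] leading − — multiply by −1 ⇒ neg: (-6*x) + 6 = 42.
Step 5. [(-6*x) + 6 = 42] +6 is outermost — subtract 6 both sides, so sub: -6*x = 36.
Step 6. [-6*x = 36] -6·(inner) — divide through by -6 ⇒ div: x = -6.

Answer: x ∈ {-6}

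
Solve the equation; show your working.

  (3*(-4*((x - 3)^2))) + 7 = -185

Step 1. [(3*(-4*((x - 3)^2))) + 7 = -185] peel the +7: subtract 7 from each side ⇒ sub: 3*(-4*((x - 3)^2)) = -192.
Step 2. [3*(-4*((x - 3)^2)) = -192] divide by the outer 3, so div: -4*((x - 3)^2) = -64.
Step 3. [-4*((x - 3)^2) = -64] LHS = -4·(…); ÷-4 both sides, so div: (x - 3)^2 = 16.
Step 4. [(x - 3)^2 = 16] √ both sides: 16 ≥ 0 gives two branches ⇒ sqrt: x - 3 = 4 or -4.
Step 5. [x - 3 = 4 or -4] -3 is outermost — add 3 both sides. So sub: x = 7 or -1.

Answer: x ∈ {-1, 7}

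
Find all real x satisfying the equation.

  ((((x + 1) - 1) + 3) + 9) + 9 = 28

Step 1. [((((x + 1) - 1) + 3) + 9) + 9 = 28] subtract 9: x sits inside (… + 9). So sub: (((x + 1) - 1) + 3) + 9 = 19.
Step 2. [(((x + 1) - 1) + 3) + 9 = 19] 9 comes off first (subtract 9). So sub: ((x + 1) - 1) + 3 = 10.
Step 3. [((x + 1) - 1) + 3 = 10] 3 comes off first (subtract 3). So sub: (x + 1) - 1 = 7.
Step 4. [(x + 1) - 1 = 7] peel the -1: add 1 from each side ⇒ sub: x + 1 = 8.
Step 5. [x + 1 = 8] 1 comes off first (subtract 1), so sub: x = 7.

Answer: x ∈ {7}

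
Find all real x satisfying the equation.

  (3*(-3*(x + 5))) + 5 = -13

Step 1. [(3*(-3*(x + 5))) + 5 = -13] +5 is outermost — subtract 5 both sides, so sub: 3*(-3*(x + 5)) = -18.
Step 2. [3*(-3*(x + 5)) = -18] leading coefficient 3: divide by 3. So div: -3*(x + 5) = -6.
Step 3. [-3*(x + 5) = -6] LHS = -3·(…); ÷-3 both sides. So div: x + 5 = 2.
Step 4. [x + 5 = 2] subtract 5: x sits inside (… + 5) ⇒ sub: x = -3.

Answer: x ∈ {-3}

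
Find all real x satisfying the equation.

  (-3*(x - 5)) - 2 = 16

Step 1. [(-3*(x - 5)) - 2 = 16] 2 comes off first (add 2) ⇒ sub: -3*(x - 5) = 18.
Step 2. [-3*(x - 5) = 18] LHS = -3·(…); ÷-3 both sides. So div: x - 5 = -6.
Step 3. [x - 5 = -6] the outer -5 inverts by adding 5, so sub: x = -1.

Answer: x ∈ {-1}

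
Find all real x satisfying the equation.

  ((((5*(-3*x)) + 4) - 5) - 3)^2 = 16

Step 1. [((((5*(-3*x)) + 4) - 5) - 3)^2 = 16] LHS squared, RHS 16 ≥ 0: apply √ (±). So sqrt: (((5*(-3*x)) + 4) - 5) - 3 = 4 or -4.
Step 2. [(((5*(-3*x)) + 4) - 5) - 3 = 4 or -4] 3 comes off first (add 3) ⇒ sub: ((5*(-3*x)) + 4) - 5 = 7 or -1.
Step 3. [((5*(-3*x)) + 4) - 5 = 7 or -1] -5 is outermost — add 5 both sides. So sub: (5*(-3*x)) + 4 = 12 or 4.
Step 4. [(5*(-3*x)) + 4 = 12 or 4] the outer +4 inverts by subtracting 4, so sub: 5*(-3*x) = 8 or 0.
Step 5. [5*(-3*x) = 8 or 0] 5·(inner) — divide through by 5 ⇒ div: -3*x = 8/5 or 0.
Step 6. [-3*x = 8/5 or 0] leading coefficient -3: divide by -3 ⇒ div: x = -8/15 or 0.

Answer: x ∈ {-8/15, 0}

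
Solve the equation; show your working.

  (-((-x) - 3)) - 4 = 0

Step 1. [(-((-x) - 3)) - 4 = 0] peel the -4: add 4 from each side, so sub: -((-x) - 3) = 4.
Step 2. [-((-x) - 3) = 4] flip signs both sides. So neg: (-x) - 3 = -4.
Step 3. [(-x) - 3 = -4] peel the -3: add 3 from each side. So sub: -x = -1.
Step 4. [-x = -1] flip signs both sides. So neg: x = 1.

Answer: x ∈ {1}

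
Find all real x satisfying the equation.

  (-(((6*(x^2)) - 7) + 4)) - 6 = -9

Step 1. [(-(((6*(x^2)) - 7) + 4)) - 6 = -9] the outer -6 inverts by adding 6, so sub: -(((6*(x^2)) - 7) + 4) = -3.
Step 2. [-(((6*(x^2)) - 7) + 4) = -3] LHS negated; negate both sides, so neg: ((6*(x^2)) - 7) + 4 = 3.
Step 3. [((6*(x^2)) - 7) + 4 = 3] +4 is outermost — subtract 4 both sides. So sub: (6*(x^2)) - 7 = -1.
Step 4. [(6*(x^2)) - 7 = -1] 7 comes off first (add 7). So sub: 6*(x^2) = 6.
Step 5. [6*(x^2) = 6] divide by the outer 6 ⇒ div: x^2 = 1.
Step 6. [x^2 = 1] √ both sides: 1 ≥ 0 gives two branches ⇒ sqrt: x = 1 or -1.

Answer: x ∈ {-1, 1}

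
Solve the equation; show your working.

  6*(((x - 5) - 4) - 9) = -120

Step 1. [6*(((x - 5) - 4) - 9) = -120] 6 out front; divide by 6 ⇒ div: ((x - 5) - 4) - 9 = -20.
Step 2. [((x - 5) - 4) - 9 = -20] -9 is outermost — add 9 both sides, so sub: (x - 5) - 4 = -11.
Step 3. [(x - 5) - 4 = -11] the outer -4 inverts by adding 4. So sub: x - 5 = -7.
Step 4. [x - 5 = -7] -5 is outermost — add 5 both sides. So sub: x = -2.

Answer: x ∈ {-2}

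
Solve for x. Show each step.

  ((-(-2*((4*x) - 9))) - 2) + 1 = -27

Step 1. [((-(-2*((4*x) - 9))) - 2) + 1 = -27] the outer +1 inverts by subtracting 1 ⇒ sub: (-(-2*((4*x) - 9))) - 2 = -28.
Step 2. [(-(-2*((4*x) - 9))) - 2 = -28] peel the -2: add 2 from each side, so sub: -(-2*((4*x) - 9)) = -26.
Step 3. [-(-2*((4*x) - 9)) = -26] LHS negated; negate both sides ⇒ neg: -2*((4*x) - 9) = 26.
Step 4. [-2*((4*x) - 9) = 26] -2·(inner) — divide through by -2. So div: (4*x) - 9 = -13.
Step 5. [(4*x) - 9 = -13] 9 comes off first (add 9) ⇒ sub: 4*x = -4.
Step 6. [4*x = -4] LHS = 4·(…); ÷4 both sides ⇒ div: x = -1.

Answer: x ∈ {-1}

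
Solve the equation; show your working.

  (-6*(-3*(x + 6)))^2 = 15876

Step 1. [(-6*(-3*(x + 6)))^2 = 15876] LHS squared, RHS 15876 ≥ 0: apply √ (±). So sqrt: -6*(-3*(x + 6)) = 126 or -126.
Step 2. [-6*(-3*(x + 6)) = 126 or -126] -6 out front; divide by -6, so div: -3*(x + 6) = -21 or 21.
Step 3. [-3*(x + 6) = -21 or 21] divide by the outer -3. So div: x + 6 = 7 or -7.
Step 4. [x + 6 = 7 or -7] the outer +6 inverts by subtracting 6 ⇒ sub: x = 1 or -13.

Answer: x ∈ {-13, 1}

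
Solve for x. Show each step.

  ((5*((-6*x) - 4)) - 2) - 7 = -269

Step 1. [((5*((-6*x) - 4)) - 2) - 7 = -269] 7 comes off first (add 7). So sub: (5*((-6*x) - 4)) - 2 = -262.
Step 2. [(5*((-6*x) - 4)) - 2 = -262] -2 is outermost — add 2 both sides, so sub: 5*((-6*x) - 4) = -260.
Step 3. [5*((-6*x) - 4) = -260] divide by the outer 5 ⇒ div: (-6*x) - 4 = -52.
Step 4. [(-6*x) - 4 = -52] peel the -4: add 4 from each side. So sub: -6*x = -48.
Step 5. [-6*x = -48] leading coefficient -6: divide by -6, so div: x = 8.

Answer: x ∈ {8}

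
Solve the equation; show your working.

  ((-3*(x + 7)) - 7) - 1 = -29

Step 1. [((-3*(x + 7)) - 7) - 1 = -29] peel the -1: add 1 from each side, so sub: (-3*(x + 7)) - 7 = -28.
Step 2. [(-3*(x + 7)) - 7 = -28] 7 comes off first (add 7), so sub: -3*(x + 7) = -21.
Step 3. [-3*(x + 7) = -21] divide by the outer -3 ⇒ div: x + 7 = 7.
Step 4. [x + 7 = 7] the outer +7 inverts by subtracting 7. So sub: x = 0.

Answer: x ∈ {0}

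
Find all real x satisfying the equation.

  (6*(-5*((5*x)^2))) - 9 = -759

Step 1. [(6*(-5*((5*x)^2))) - 9 = -759] peel the -9: add 9 from each side ⇒ sub: 6*(-5*((5*x)^2)) = -750.
Step 2. [6*(-5*((5*x)^2)) = -750] divide by the outer 6 ⇒ div: -5*((5*x)^2) = -125.
Step 3. [-5*((5*x)^2) = -125] divide by the outer -5. So div: (5*x)^2 = 25.
Step 4. [(5*x)^2 = 25] √ both sides: 25 ≥ 0 gives two branches, so sqrt: 5*x = 5 or -5.
Step 5. [5*x = 5 or -5] divide by the outer 5, so div: x = 1 or -1.

Answer: x ∈ {-1, 1}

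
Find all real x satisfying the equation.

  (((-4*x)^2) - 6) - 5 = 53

Step 1. [(((-4*x)^2) - 6) - 5 = 53] -5 is outermost — add 5 both sides. So sub: ((-4*x)^2) - 6 = 58.
Step 2. [((-4*x)^2) - 6 = 58] -6 is outermost — add 6 both sides ⇒ sub: (-4*x)^2 = 64.
Step 3. [(-4*x)^2 = 64] LHS squared, RHS 64 ≥ 0: apply √ (±), so sqrt: -4*x = 8 or -8.
Step 4. [-4*x = 8 or -8] -4·(inner) — divide through by -4, so div: x = -2 or 2.

Answer: x ∈ {-2, 2}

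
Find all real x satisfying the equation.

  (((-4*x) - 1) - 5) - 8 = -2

Step 1. [(((-4*x) - 1) - 5) - 8 = -2] peel the -8: add 8 from each side. So sub: ((-4*x) - 1) - 5 = 6.
Step 2. [((-4*x) - 1) - 5 = 6] add 5: x sits inside (… - 5) ⇒ sub: (-4*x) - 1 = 11.
Step 3. [(-4*x) - 1 = 11] the outer -1 inverts by adding 1. So sub: -4*x = 12.
Step 4. [-4*x = 12] -4 out front; divide by -4. So div: x = -3.

Answer: x ∈ {-3}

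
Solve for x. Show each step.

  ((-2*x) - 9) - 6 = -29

Step 1. [((-2*x) - 9) - 6 = -29] -6 is outermost — add 6 both sides ⇒ sub: (-2*x) - 9 = -23.
Step 2. [(-2*x) - 9 = -23] -9 is outermost — add 9 both sides ⇒ sub: -2*x = -14.
Step 3. [-2*x = -14] leading coefficient -2: divide by -2, so div: x = 7.

Answer: x ∈ {7}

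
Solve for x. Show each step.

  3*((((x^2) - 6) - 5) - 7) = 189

Step 1. [3*((((x^2) - 6) - 5) - 7) = 189] 3·(inner) — divide through by 3, so div: (((x^2) - 6) - 5) - 7 = 63.
Step 2. [(((x^2) - 6) - 5) - 7 = 63] the outer -7 inverts by adding 7, so sub: ((x^2) - 6) - 5 = 70.
Step 3. [((x^2) - 6) - 5 = 70] peel the -5: add 5 from each side ⇒ sub: (x^2) - 6 = 75.
Step 4. [(x^2) - 6 = 75] -6 is outermost — add 6 both sides ⇒ sub: x^2 = 81.
Step 5. [x^2 = 81] LHS squared, RHS 81 ≥ 0: apply √ (±) ⇒ sqrt: x = 9 or -9.

Answer: x ∈ {-9, 9}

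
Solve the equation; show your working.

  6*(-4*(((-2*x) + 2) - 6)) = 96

Step 1. [6*(-4*(((-2*x) + 2) - 6)) = 96] 6·(inner) — divide through by 6 ⇒ div: -4*(((-2*x) + 2) - 6) = 16.
Step 2. [-4*(((-2*x) + 2) - 6) = 16] -4 out front; divide by -4. So div: ((-2*x) + 2) - 6 = -4.
Step 3. [((-2*x) + 2) - 6 = -4] peel the -6: add 6 from each side. So sub: (-2*x) + 2 = 2.
Step 4. [(-2*x) + 2 = 2] -2 divides every term; factor it out. So factor: x - 1 = -1.
Step 5. [x - 1 = -1] the outer -1 inverts by adding 1. So sub: x = 0.

Answer: x ∈ {0}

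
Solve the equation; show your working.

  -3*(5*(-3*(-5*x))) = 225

Step 1. [-3*(5*(-3*(-5*x))) = 225] leading coefficient -3: divide by -3, so div: 5*(-3*(-5*x)) = -75.
Step 2. [5*(-3*(-5*x)) = -75] 5·(inner) — divide through by 5. So div: -3*(-5*x) = -15.
Step 3. [-3*(-5*x) = -15] -3 out front; divide by -3, so div: -5*x = 5.
Step 4. [-5*x = 5] -5·(inner) — divide through by -5. So div: x = -1.

Answer: x ∈ {-1}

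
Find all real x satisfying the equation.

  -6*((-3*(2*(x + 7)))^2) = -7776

Step 1. [-6*((-3*(2*(x + 7)))^2) = -7776] leading coefficient -6: divide by -6. So div: (-3*(2*(x + 7)))^2 = 1296.
Step 2. [(-3*(2*(x + 7)))^2 = 1296] LHS squared, RHS 1296 ≥ 0: apply √ (±) ⇒ sqrt: -3*(2*(x + 7)) = 36 or -36.
Step 3. [-3*(2*(x + 7)) = 36 or -36] LHS = -3·(…); ÷-3 both sides. So div: 2*(x + 7) = -12 or 12.
Step 4. [2*(x + 7) = -12 or 12] 2·(inner) — divide through by 2. So div: x + 7 = -6 or 6.
Step 5. [x + 7 = -6 or 6] 7 comes off first (subtract 7). So sub: x = -13 or -1.

Answer: x ∈ {-13, -1}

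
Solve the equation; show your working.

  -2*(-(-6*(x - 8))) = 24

Step 1. [-2*(-(-6*(x - 8))) = 24] -2·(inner) — divide through by -2. So div: -(-6*(x - 8)) = -12.
Step 2. [-(-6*(x - 8)) = -12] leading − — multiply by −1. So neg: -6*(x - 8) = 12.
Step 3. [-6*(x - 8) = 12] -6·(inner) — divide through by -6 ⇒ div: x - 8 = -2.
Step 4. [x - 8 = -2] -8 is outermost — add 8 both sides. So sub: x = 6.

Answer: x ∈ {6}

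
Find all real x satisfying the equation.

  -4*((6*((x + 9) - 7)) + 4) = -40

Step 1. [-4*((6*((x + 9) - 7)) + 4) = -40] LHS = -4·(…); ÷-4 both sides ⇒ div: (6*((x + 9) - 7)) + 4 = 10.
Step 2. [(6*((x + 9) - 7)) + 4 = 10] the outer +4 inverts by subtracting 4 ⇒ sub: 6*((x + 9) - 7) = 6.
Step 3. [6*((x + 9) - 7) = 6] LHS = 6·(…); ÷6 both sides, so div: (x + 9) - 7 = 1.
Step 4. [(x + 9) - 7 = 1] add 7: x sits inside (… - 7) ⇒ sub: x + 9 = 8.
Step 5. [x + 9 = 8] the outer +9 inverts by subtracting 9 ⇒ sub: x = -1.

Answer: x ∈ {-1}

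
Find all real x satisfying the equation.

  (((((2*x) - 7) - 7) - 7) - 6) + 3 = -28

Step 1. [(((((2*x) - 7) - 7) - 7) - 6) + 3 = -28] subtract 3: x sits inside (… + 3). So sub: ((((2*x) - 7) - 7) - 7) - 6 = -31.
Step 2. [((((2*x) - 7) - 7) - 7) - 6 = -31] peel the -6: add 6 from each side. So sub: (((2*x) - 7) - 7) - 7 = -25.
Step 3. [(((2*x) - 7) - 7) - 7 = -25] the outer -7 inverts by adding 7. So sub: ((2*x) - 7) - 7 = -18.
Step 4. [((2*x) - 7) - 7 = -18] the outer -7 inverts by adding 7 ⇒ sub: (2*x) - 7 = -11.
Step 5. [(2*x) - 7 = -11] -7 is outermost — add 7 both sides. So sub: 2*x = -4.
Step 6. [2*x = -4] 2 out front; divide by 2, so div: x = -2.

Answer: x ∈ {-2}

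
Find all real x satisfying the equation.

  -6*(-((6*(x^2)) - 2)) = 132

Step 1. [-6*(-((6*(x^2)) - 2)) = 132] leading coefficient -6: divide by -6, so div: -((6*(x^2)) - 2) = -22.
Step 2. [-((6*(x^2)) - 2) = -22] flip signs both sides. So neg: (6*(x^2)) - 2 = 22.
Step 3. [(6*(x^2)) - 2 = 22] the outer -2 inverts by adding 2, so sub: 6*(x^2) = 24.
Step 4. [6*(x^2) = 24] divide by the outer 6, so div: x^2 = 4.
Step 5. [x^2 = 4] √ both sides: 4 ≥ 0 gives two branches ⇒ sqrt: x = 2 or -2.

Answer: x ∈ {-2, 2}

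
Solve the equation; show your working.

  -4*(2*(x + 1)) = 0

Step 1. [-4*(2*(x + 1)) = 0] -4·(inner) — divide through by -4 ⇒ div: 2*(x + 1) = 0.
Step 2. [2*(x + 1) = 0] LHS = 2·(…); ÷2 both sides ⇒ div: x + 1 = 0.
Step 3. [x + 1 = 0] peel the +1: subtract 1 from each side, so sub: x = -1.

Answer: x ∈ {-1}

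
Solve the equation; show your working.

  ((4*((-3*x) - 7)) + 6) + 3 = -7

Step 1. [((4*((-3*x) - 7)) + 6) + 3 = -7] peel the +3: subtract 3 from each side, so sub: (4*((-3*x) - 7)) + 6 = -10.
Step 2. [(4*((-3*x) - 7)) + 6 = -10] +6 is outermost — subtract 6 both sides, so sub: 4*((-3*x) - 7) = -16.
Step 3. [4*((-3*x) - 7) = -16] 4·(inner) — divide through by 4. So div: (-3*x) - 7 = -4.
Step 4. [(-3*x) - 7 = -4] 7 comes off first (add 7). So sub: -3*x = 3.
Step 5. [-3*x = 3] -3 out front; divide by -3. So div: x = -1.

Answer: x ∈ {-1}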